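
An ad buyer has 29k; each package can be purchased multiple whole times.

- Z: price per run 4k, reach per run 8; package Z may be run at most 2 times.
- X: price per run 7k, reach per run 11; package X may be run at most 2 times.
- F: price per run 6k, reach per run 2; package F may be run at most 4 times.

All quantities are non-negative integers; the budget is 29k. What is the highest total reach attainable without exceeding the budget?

40

Take 2×Z, 2×X, and 1×F: price 28 ≤ 29, reach 2·8 + 2·11 + 1·2 = 40.
Z has the best ratio (8/4) and is taken to its limit of 2; remaining capacity is filled optimally with the others.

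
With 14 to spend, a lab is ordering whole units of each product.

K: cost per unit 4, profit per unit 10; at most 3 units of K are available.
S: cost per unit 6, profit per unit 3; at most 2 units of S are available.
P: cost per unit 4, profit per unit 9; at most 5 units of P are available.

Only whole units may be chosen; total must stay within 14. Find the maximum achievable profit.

Take 3×K: cost 12 ≤ 14, profit 3·10 = 30.
K has the best ratio (10/4) and is taken to its limit of 3; remaining capacity is filled optimally with the others.

30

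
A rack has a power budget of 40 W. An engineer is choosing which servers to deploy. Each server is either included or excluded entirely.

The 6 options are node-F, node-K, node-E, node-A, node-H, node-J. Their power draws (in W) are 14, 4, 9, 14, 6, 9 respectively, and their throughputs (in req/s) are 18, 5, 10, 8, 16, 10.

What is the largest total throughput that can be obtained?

54

Allowing fractional choices, the relaxed optimum would be about 56.8, but servers are indivisible.
node-F + node-K + node-E + node-H: power draw 14 + 4 + 9 + 6 = 33 ≤ 40, throughput 18 + 5 + 10 + 16 = 49.
node-F + node-E + node-H + node-J: power draw 14 + 9 + 6 + 9 = 38 ≤ 40, throughput 18 + 10 + 16 + 10 = 54.
Best is node-F, node-E, node-H, and node-J with total throughput 54.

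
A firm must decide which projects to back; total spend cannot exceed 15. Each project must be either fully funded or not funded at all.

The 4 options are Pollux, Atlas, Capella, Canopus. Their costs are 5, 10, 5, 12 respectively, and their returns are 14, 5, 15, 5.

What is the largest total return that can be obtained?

Pollux + Capella: cost 5 + 5 = 10 ≤ 15, return 14 + 15 = 29.
Atlas + Capella: cost 10 + 5 = 15 ≤ 15, return 5 + 15 = 20.
Best is Pollux and Capella with total return 29.

29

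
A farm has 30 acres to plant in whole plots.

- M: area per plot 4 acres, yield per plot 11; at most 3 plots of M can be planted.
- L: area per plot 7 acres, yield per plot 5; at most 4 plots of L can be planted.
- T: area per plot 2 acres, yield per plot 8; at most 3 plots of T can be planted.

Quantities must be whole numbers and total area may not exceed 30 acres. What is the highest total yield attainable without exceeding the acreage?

62

3×M, 2×L, and 2×T: area 30 ≤ 30, yield 3·11 + 2·5 + 2·8 = 59.
3×M, 1×L, and 3×T: area 25 ≤ 30, yield 3·11 + 1·5 + 3·8 = 62.
Best is 62.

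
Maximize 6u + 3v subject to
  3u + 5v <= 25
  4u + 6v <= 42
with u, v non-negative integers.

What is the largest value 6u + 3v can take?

48

(u,v)=(8,0): 3·8+5·0=24≤25, 4·8+6·0=32≤42, objective 48.
(u,v)=(7,0): 3·7+5·0=21≤25, 4·7+6·0=28≤42, objective 42.
Maximum is 48 at (u,v)=(8,0).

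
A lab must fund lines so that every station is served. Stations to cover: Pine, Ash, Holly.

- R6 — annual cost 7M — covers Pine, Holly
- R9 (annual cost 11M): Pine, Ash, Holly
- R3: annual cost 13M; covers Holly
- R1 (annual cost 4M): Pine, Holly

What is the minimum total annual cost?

11

R9 alone covers Pine, Ash, Holly — every station.
Total annual cost: 11.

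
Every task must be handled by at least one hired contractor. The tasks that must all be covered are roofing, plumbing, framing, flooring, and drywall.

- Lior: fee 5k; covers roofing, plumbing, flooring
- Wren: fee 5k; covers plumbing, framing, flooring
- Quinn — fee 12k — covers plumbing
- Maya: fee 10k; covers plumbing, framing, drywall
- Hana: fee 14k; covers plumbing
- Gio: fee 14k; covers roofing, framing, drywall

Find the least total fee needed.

This is an integer covering problem.
The greedy cost-per-new-task heuristic would pick Lior, Wren, and Maya for 20, but a cheaper cover exists.
Choose Lior and Maya: together they cover roofing, plumbing, framing, flooring, drywall — every task.
Total fee: 5 + 10 = 15.
No cover costs less than 15.

15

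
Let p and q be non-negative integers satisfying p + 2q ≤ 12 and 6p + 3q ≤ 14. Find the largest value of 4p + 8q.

32

The continuous relaxation peaks at (0, 4.67) with value 37.33; rounding to a feasible lattice point costs some objective.
(p,q)=(0,4): 1·0+2·4=8≤12, 6·0+3·4=12≤14, objective 32.
(p,q)=(0,3): 1·0+2·3=6≤12, 6·0+3·3=9≤14, objective 24.
The best lattice point is (0,4), giving 32.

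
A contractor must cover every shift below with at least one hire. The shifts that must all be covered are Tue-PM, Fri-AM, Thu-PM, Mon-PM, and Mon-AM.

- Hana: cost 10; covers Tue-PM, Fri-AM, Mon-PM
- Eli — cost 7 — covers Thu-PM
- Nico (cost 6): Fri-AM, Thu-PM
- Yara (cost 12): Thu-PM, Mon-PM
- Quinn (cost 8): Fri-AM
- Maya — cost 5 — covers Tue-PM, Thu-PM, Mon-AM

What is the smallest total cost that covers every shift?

This is an integer covering problem.
Choose Hana and Maya: together they cover Tue-PM, Fri-AM, Thu-PM, Mon-PM, Mon-AM — every shift.
Total cost: 10 + 5 = 15.
No cover costs less than 15.

15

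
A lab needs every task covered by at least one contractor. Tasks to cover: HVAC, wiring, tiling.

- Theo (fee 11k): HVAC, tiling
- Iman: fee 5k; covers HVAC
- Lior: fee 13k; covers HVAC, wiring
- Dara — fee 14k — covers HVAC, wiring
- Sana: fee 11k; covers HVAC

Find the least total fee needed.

The greedy cost-per-new-task heuristic would pick Iman, Theo, and Lior for 29, but a cheaper cover exists.
Choose Theo and Lior: together they cover HVAC, wiring, tiling — every task.
Total fee: 11 + 13 = 24.
No cover costs less than 24.

24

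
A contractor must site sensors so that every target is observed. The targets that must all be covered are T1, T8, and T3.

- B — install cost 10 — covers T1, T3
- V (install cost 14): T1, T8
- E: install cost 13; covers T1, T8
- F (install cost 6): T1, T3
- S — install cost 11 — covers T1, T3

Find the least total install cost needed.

19

Choose E and F: together they cover T1, T8, T3 — every target.
Total install cost: 13 + 6 = 19.
No cover costs less than 19.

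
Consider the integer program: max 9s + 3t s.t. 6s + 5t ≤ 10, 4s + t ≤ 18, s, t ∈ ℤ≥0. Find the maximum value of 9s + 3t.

9

Relaxing integrality, the LP optimum is 15.00 at (s,t) = (1.67, 0), which is not an integer point.
(s,t)=(1,0): 6·1+5·0=6≤10, 4·1+1·0=4≤18, objective 9.
(s,t)=(0,1): 6·0+5·1=5≤10, 4·0+1·1=1≤18, objective 3.
Maximum is 9 at (s,t)=(1,0).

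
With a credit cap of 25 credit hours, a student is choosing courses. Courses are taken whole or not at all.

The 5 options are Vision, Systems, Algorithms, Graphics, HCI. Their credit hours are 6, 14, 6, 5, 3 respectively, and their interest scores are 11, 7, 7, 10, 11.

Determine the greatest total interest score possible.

39

Allowing fractional choices, the relaxed optimum would be about 41.5, but courses are indivisible.
Vision + Algorithms + Graphics + HCI: credit hours 6 + 6 + 5 + 3 = 20 ≤ 25, interest score 11 + 7 + 10 + 11 = 39.
Vision + Graphics + HCI: credit hours 6 + 5 + 3 = 14 ≤ 25, interest score 11 + 10 + 11 = 32.
Vision + Algorithms + HCI: credit hours 6 + 6 + 3 = 15 ≤ 25, interest score 11 + 7 + 11 = 29.
Best is Vision, Algorithms, Graphics, and HCI with total interest score 39.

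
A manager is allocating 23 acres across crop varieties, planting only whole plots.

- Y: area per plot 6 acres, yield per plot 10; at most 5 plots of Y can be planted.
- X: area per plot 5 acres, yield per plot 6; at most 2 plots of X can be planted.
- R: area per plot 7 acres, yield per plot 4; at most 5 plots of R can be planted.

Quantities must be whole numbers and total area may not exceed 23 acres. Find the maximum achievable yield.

Take 3×Y and 1×X: area 23 ≤ 23, yield 3·10 + 1·6 = 36.
No other integer combination yields more.

36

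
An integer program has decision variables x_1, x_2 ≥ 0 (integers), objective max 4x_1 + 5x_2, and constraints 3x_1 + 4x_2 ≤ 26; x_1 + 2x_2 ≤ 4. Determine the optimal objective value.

16

(x_1,x_2)=(4,0): 3·4+4·0=12≤26, 1·4+2·0=4≤4, objective 16.
(x_1,x_2)=(3,0): 3·3+4·0=9≤26, 1·3+2·0=3≤4, objective 12.
The best lattice point is (4,0), giving 16.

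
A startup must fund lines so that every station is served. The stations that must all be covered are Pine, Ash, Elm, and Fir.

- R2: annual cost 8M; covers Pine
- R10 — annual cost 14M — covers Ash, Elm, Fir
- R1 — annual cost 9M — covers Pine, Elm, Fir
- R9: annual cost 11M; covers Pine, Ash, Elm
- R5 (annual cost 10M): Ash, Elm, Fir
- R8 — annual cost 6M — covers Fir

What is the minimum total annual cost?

This is an integer covering problem.
The greedy cost-per-new-station heuristic would pick R1 and R5 for 19, but a cheaper cover exists.
Choose R9 and R8: together they cover Pine, Ash, Elm, Fir — every station.
Total annual cost: 11 + 6 = 17.
No cover costs less than 17.

17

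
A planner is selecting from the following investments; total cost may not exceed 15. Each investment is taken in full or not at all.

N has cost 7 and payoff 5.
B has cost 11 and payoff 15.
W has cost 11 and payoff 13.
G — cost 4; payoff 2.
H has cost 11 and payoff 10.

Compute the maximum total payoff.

B + G: cost 11 + 4 = 15 ≤ 15, payoff 15 + 2 = 17.
W + G: cost 11 + 4 = 15 ≤ 15, payoff 13 + 2 = 15.
B: cost 11 ≤ 15, payoff 15.
Best is B and G with total payoff 17.

17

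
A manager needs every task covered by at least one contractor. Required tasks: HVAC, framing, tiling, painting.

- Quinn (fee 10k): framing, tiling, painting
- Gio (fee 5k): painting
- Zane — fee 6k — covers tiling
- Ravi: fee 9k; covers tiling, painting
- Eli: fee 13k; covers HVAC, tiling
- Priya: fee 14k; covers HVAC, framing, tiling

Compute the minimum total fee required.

Choose Gio and Priya: together they cover HVAC, framing, tiling, painting — every task.
Total fee: 5 + 14 = 19.

19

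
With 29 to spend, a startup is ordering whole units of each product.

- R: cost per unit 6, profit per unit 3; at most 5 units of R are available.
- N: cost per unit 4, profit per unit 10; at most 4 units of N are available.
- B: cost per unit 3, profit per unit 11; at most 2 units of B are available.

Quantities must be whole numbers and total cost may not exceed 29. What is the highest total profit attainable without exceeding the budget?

B has the best ratio (11/3); taking only B gives at most 2×11 = 22 (stopped by the supply cap of 2).
Mixing does better — 1×R, 4×N, and 2×B: cost 28 ≤ 29, profit 1·3 + 4·10 + 2·11 = 65.

65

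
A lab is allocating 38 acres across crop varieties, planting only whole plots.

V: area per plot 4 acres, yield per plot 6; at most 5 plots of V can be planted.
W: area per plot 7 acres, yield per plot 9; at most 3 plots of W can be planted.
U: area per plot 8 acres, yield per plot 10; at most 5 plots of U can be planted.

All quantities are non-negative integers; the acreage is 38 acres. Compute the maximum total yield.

4×V and 3×W: area 37 ≤ 38, yield 4·6 + 3·9 = 51.
4×V, 2×W, and 1×U: area 38 ≤ 38, yield 4·6 + 2·9 + 1·10 = 52.
Best is 52.

52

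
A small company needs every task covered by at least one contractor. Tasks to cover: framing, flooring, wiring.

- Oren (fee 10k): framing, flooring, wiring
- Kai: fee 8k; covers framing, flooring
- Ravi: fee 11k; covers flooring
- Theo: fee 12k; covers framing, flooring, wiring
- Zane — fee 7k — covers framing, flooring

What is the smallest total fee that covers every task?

10

Oren alone covers framing, flooring, wiring — every task.
Total fee: 10.
No cover costs less than 10.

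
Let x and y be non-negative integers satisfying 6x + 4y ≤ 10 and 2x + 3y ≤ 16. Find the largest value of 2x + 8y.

(x,y)=(0,2) is feasible, giving 16.
(x,y)=(1,1) is feasible, giving 10.
(x,y)=(0,1) is feasible, giving 8.
No feasible integer point exceeds 16.

16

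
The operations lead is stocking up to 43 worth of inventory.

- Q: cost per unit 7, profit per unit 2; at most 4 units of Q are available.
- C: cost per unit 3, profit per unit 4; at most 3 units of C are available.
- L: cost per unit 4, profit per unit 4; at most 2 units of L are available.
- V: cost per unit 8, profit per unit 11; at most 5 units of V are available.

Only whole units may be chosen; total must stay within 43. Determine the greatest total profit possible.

This is a bounded integer knapsack.
1×C, 2×L, and 4×V: cost 43 ≤ 43, profit 1·4 + 2·4 + 4·11 = 56.
1×C and 5×V: cost 43 ≤ 43, profit 1·4 + 5·11 = 59.
Best is 59.

59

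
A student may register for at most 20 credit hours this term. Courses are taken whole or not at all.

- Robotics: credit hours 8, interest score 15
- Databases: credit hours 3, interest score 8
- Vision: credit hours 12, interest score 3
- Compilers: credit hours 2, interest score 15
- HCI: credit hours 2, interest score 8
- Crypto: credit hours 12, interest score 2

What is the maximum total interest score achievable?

46

This is a 0-1 knapsack instance.
Robotics + Databases + Compilers + HCI: credit hours 8 + 3 + 2 + 2 = 15 ≤ 20, interest score 15 + 8 + 15 + 8 = 46.
Robotics + Compilers + HCI: credit hours 8 + 2 + 2 = 12 ≤ 20, interest score 15 + 15 + 8 = 38.
Best is Robotics, Databases, Compilers, and HCI with total interest score 46.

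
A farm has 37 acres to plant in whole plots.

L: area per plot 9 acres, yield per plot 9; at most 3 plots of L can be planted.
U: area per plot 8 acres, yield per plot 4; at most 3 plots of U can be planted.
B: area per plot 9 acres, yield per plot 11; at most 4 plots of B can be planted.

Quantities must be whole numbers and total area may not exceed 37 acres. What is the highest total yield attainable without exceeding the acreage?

44

4×B: area 36 ≤ 37, yield 4·11 = 44.
1×L and 3×B: area 36 ≤ 37, yield 1·9 + 3·11 = 42.
Best is 44.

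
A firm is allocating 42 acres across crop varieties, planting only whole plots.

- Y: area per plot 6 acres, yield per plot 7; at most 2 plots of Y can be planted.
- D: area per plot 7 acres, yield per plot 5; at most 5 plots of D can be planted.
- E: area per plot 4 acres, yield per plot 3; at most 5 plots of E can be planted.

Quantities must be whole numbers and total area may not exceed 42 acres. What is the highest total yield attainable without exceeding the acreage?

36

2×Y, 3×D, and 2×E: area 41 ≤ 42, yield 2·7 + 3·5 + 2·3 = 35.
2×Y, 2×D, and 4×E: area 42 ≤ 42, yield 2·7 + 2·5 + 4·3 = 36.
Best is 36.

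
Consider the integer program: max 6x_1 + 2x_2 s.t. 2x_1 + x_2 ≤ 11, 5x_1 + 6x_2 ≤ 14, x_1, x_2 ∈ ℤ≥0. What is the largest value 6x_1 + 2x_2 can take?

12

The continuous relaxation peaks at (2.8, 0) with value 16.80; rounding to a feasible lattice point costs some objective.
(x_1,x_2)=(2,0): 2·2+1·0=4≤11, 5·2+6·0=10≤14, objective 12.
(x_1,x_2)=(1,1): 2·1+1·1=3≤11, 5·1+6·1=11≤14, objective 8.
(x_1,x_2)=(1,0): 2·1+1·0=2≤11, 5·1+6·0=5≤14, objective 6.
The best lattice point is (2,0), giving 12.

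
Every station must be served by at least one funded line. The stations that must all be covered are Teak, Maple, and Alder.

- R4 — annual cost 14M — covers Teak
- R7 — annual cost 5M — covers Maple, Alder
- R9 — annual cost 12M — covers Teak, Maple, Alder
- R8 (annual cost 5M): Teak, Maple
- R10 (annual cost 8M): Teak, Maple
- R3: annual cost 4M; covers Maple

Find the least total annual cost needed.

10

This is a weighted set-cover instance.
Choose R7 and R8: together they cover Teak, Maple, Alder — every station.
Total annual cost: 5 + 5 = 10.
No cover costs less than 10.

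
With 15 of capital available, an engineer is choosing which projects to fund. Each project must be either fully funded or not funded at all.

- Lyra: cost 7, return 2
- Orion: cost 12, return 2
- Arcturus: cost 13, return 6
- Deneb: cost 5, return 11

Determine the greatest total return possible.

13

Take Lyra and Deneb: cost 7 + 5 = 12 ≤ 15, return 2 + 11 = 13.
No other feasible combination does better.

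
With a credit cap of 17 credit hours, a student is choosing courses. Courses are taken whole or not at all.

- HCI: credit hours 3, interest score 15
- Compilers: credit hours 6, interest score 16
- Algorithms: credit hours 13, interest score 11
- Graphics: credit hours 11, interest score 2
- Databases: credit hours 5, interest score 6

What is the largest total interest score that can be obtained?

Take HCI, Compilers, and Databases: credit hours 3 + 6 + 5 = 14 ≤ 17, interest score 15 + 16 + 6 = 37.
No other feasible combination does better.

37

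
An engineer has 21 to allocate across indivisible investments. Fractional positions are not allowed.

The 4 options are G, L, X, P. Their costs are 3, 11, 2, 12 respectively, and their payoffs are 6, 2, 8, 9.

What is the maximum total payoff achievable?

23

Treat it as a binary knapsack problem.
X + P: cost 2 + 12 = 14 ≤ 21, payoff 8 + 9 = 17.
G + L + X: cost 3 + 11 + 2 = 16 ≤ 21, payoff 6 + 2 + 8 = 16.
G + X + P: cost 3 + 2 + 12 = 17 ≤ 21, payoff 6 + 8 + 9 = 23.
Best is G, X, and P with total payoff 23.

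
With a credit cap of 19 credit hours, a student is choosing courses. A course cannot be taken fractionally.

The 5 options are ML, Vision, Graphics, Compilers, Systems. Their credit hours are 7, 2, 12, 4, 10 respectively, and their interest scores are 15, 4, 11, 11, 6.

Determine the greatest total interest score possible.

ML + Compilers: credit hours 7 + 4 = 11 ≤ 19, interest score 15 + 11 = 26.
ML + Vision + Compilers: credit hours 7 + 2 + 4 = 13 ≤ 19, interest score 15 + 4 + 11 = 30.
Vision + Graphics + Compilers: credit hours 2 + 12 + 4 = 18 ≤ 19, interest score 4 + 11 + 11 = 26.
Best is ML, Vision, and Compilers with total interest score 30.

30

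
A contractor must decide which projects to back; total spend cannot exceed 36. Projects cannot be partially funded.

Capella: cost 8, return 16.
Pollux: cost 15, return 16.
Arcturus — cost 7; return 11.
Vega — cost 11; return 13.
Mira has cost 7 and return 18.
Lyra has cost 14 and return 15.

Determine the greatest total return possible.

This is a 0-1 knapsack instance.
Take Capella, Arcturus, Mira, and Lyra: cost 8 + 7 + 7 + 14 = 36 ≤ 36, return 16 + 11 + 18 + 15 = 60.
No other feasible combination does better.

60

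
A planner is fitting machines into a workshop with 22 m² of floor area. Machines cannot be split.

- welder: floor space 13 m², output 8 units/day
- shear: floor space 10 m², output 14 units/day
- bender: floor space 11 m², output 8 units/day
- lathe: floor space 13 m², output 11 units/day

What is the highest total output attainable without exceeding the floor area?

22

Allowing fractional choices, the relaxed optimum would be about 24.2, but machines are indivisible.
shear: floor space 10 ≤ 22, output 14.
shear + bender: floor space 10 + 11 = 21 ≤ 22, output 14 + 8 = 22.
Best is shear and bender with total output 22.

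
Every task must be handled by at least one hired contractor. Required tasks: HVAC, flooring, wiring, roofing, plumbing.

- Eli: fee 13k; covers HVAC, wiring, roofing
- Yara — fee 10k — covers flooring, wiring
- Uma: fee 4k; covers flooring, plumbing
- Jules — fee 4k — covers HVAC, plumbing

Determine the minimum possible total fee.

17

This is an integer covering problem.
The greedy cost-per-new-task heuristic would pick Uma, Jules, and Eli for 21, but a cheaper cover exists.
Choose Eli and Uma: together they cover HVAC, flooring, wiring, roofing, plumbing — every task.
Total fee: 13 + 4 = 17.
No cover costs less than 17.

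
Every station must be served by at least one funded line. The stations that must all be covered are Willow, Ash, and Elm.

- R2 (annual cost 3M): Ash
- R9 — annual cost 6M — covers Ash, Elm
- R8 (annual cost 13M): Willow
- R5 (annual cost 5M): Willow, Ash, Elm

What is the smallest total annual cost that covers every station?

R5 alone covers Willow, Ash, Elm — every station.
Total annual cost: 5.
No cover costs less than 5.

5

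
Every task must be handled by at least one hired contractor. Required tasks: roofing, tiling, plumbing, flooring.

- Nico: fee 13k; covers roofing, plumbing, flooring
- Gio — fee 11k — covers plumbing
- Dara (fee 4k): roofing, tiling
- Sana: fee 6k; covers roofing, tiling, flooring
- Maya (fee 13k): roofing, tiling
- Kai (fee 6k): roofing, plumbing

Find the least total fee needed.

12

The greedy cost-per-new-task heuristic would pick Dara, Sana, and Kai for 16, but a cheaper cover exists.
Choose Sana and Kai: together they cover roofing, tiling, plumbing, flooring — every task.
Total fee: 6 + 6 = 12.
No cover costs less than 12.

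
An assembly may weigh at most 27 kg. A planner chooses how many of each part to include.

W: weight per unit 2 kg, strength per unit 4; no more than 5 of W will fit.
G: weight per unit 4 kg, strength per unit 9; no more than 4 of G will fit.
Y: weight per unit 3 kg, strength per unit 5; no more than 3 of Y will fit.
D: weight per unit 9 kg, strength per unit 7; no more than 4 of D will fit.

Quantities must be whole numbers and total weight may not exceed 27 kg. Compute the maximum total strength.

5×W and 4×G: weight 26 ≤ 27, strength 5·4 + 4·9 = 56.
4×W, 4×G, and 1×Y: weight 27 ≤ 27, strength 4·4 + 4·9 + 1·5 = 57.
Best is 57.

57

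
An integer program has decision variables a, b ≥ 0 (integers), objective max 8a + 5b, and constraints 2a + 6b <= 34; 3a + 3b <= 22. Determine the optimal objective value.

(a,b)=(7,0): 2·7+6·0=14≤34, 3·7+3·0=21≤22, objective 56.
(a,b)=(6,1): 2·6+6·1=18≤34, 3·6+3·1=21≤22, objective 53.
Maximum is 56 at (a,b)=(7,0).

56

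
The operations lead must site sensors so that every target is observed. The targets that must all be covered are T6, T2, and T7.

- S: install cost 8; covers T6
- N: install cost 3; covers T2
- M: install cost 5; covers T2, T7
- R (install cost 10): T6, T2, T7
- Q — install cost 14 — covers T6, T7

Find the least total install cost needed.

The greedy cost-per-new-target heuristic would pick M and S for 13, but a cheaper cover exists.
R alone covers T6, T2, T7 — every target.
Total install cost: 10.
No cover costs less than 10.

10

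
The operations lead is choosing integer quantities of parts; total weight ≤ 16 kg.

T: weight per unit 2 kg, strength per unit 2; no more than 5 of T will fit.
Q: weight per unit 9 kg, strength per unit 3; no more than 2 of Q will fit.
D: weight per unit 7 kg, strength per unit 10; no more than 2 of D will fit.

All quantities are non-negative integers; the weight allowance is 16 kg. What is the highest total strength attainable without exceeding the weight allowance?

Take 1×T and 2×D: weight 16 ≤ 16, strength 1·2 + 2·10 = 22.
D has the best ratio (10/7) and is taken to its limit of 2; remaining capacity is filled optimally with the others.

22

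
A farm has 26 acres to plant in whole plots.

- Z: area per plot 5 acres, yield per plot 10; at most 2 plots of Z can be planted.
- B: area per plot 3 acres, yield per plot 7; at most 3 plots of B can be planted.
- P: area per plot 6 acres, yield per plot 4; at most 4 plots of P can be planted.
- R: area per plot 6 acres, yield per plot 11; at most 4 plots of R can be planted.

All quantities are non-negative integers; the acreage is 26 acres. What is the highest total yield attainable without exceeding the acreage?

53

1×Z, 3×B, and 2×R: area 26 ≤ 26, yield 1·10 + 3·7 + 2·11 = 53.
2×Z, 3×B, and 1×R: area 25 ≤ 26, yield 2·10 + 3·7 + 1·11 = 52.
Best is 53.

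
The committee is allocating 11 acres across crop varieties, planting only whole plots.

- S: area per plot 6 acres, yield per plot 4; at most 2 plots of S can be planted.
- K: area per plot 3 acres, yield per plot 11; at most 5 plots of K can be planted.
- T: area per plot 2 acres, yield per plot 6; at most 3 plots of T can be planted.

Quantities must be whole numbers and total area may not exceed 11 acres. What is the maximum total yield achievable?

This is a bounded integer knapsack.
K has the best ratio (11/3); taking only K gives at most 3×11 = 33 (stopped by the area limit).
Mixing does better — 3×K and 1×T: area 11 ≤ 11, yield 3·11 + 1·6 = 39.

39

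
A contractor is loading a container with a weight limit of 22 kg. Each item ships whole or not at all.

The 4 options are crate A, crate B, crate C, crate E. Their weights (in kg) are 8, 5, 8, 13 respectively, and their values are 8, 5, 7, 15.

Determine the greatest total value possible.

23

This is an integer program with binary decision variables.
Take crate A and crate E: weight 8 + 13 = 21 ≤ 22, value 8 + 15 = 23.
No other feasible combination does better.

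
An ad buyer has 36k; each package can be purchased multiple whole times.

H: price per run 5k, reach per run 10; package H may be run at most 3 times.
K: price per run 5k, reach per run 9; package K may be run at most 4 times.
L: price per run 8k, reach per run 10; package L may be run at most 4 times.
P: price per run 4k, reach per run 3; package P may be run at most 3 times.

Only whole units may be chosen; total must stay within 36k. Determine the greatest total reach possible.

This is a bounded integer knapsack.
3×H and 4×K: price 35 ≤ 36, reach 3·10 + 4·9 = 66.
3×H, 3×K, and 1×P: price 34 ≤ 36, reach 3·10 + 3·9 + 1·3 = 60.
Best is 66.

66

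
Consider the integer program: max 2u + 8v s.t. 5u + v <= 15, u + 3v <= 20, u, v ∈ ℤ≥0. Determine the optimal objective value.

(u,v)=(1,6): 5·1+1·6=11≤15, 1·1+3·6=19≤20, objective 50.
(u,v)=(0,6): 5·0+1·6=6≤15, 1·0+3·6=18≤20, objective 48.
The best lattice point is (1,6), giving 50.

50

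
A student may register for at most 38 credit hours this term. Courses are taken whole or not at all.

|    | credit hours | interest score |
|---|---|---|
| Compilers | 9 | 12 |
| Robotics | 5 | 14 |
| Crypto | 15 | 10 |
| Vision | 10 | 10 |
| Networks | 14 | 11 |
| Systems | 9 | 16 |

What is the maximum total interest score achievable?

53

Allowing fractional choices, the relaxed optimum would be about 55.9, but courses are indivisible.
Compilers + Robotics + Networks + Systems: credit hours 9 + 5 + 14 + 9 = 37 ≤ 38, interest score 12 + 14 + 11 + 16 = 53.
Compilers + Robotics + Vision + Systems: credit hours 9 + 5 + 10 + 9 = 33 ≤ 38, interest score 12 + 14 + 10 + 16 = 52.
Best is Compilers, Robotics, Networks, and Systems with total interest score 53.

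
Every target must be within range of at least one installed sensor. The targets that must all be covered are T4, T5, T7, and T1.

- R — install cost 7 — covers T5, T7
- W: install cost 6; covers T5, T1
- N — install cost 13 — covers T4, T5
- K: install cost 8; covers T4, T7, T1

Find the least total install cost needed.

This is an integer covering problem.
Choose W and K: together they cover T4, T5, T7, T1 — every target.
Total install cost: 6 + 8 = 14.
No cover costs less than 14.

14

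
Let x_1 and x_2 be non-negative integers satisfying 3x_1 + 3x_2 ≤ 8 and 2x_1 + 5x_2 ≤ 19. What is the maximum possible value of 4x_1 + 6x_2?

(x_1,x_2)=(0,2): 3·0+3·2=6≤8, 2·0+5·2=10≤19, objective 12.
(x_1,x_2)=(1,1): 3·1+3·1=6≤8, 2·1+5·1=7≤19, objective 10.
No feasible integer point exceeds 12.

12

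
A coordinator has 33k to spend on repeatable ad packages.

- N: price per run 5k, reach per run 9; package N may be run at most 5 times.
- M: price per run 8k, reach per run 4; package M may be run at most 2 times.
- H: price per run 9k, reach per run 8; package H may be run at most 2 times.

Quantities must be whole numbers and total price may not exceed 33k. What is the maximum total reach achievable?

This is a bounded integer knapsack.
N has the best ratio (9/5); taking only N gives at most 5×9 = 45 (stopped by the supply cap of 5).
Mixing does better — 5×N and 1×M: price 33 ≤ 33, reach 5·9 + 1·4 = 49.

49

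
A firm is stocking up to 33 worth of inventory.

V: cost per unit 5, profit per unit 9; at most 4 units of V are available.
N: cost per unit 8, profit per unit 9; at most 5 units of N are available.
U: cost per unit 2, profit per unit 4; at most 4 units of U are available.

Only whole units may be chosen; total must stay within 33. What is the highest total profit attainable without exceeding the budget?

53

U has the best ratio (4/2); taking only U gives at most 4×4 = 16 (stopped by the supply cap of 4).
Mixing does better — 4×V, 1×N, and 2×U: cost 32 ≤ 33, profit 4·9 + 1·9 + 2·4 = 53.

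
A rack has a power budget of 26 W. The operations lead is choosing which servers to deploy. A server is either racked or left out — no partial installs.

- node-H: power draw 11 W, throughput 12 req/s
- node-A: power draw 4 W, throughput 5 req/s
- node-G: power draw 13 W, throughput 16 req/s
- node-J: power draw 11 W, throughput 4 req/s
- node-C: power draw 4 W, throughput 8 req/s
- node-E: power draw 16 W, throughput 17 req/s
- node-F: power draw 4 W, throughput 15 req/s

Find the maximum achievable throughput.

Take node-A, node-G, node-C, and node-F: power draw 4 + 13 + 4 + 4 = 25 ≤ 26, throughput 5 + 16 + 8 + 15 = 44.
No other feasible combination does better.

44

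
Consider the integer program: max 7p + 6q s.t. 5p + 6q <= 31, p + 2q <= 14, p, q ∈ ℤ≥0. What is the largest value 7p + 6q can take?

(p,q)=(6,0) is feasible, giving 42.
(p,q)=(5,1) is feasible, giving 41.
No feasible integer point exceeds 42.

42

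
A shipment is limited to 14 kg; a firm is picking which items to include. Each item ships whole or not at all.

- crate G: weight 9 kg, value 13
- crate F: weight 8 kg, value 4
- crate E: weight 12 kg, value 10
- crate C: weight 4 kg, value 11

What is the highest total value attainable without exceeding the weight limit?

Allowing fractional choices, the relaxed optimum would be about 24.8, but items are indivisible.
crate F + crate C: weight 8 + 4 = 12 ≤ 14, value 4 + 11 = 15.
crate G + crate C: weight 9 + 4 = 13 ≤ 14, value 13 + 11 = 24.
Best is crate G and crate C with total value 24.

24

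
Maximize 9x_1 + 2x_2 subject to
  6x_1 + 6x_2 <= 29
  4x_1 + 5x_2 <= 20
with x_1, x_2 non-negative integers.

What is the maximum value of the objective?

Relaxing integrality, the LP optimum is 43.50 at (x_1,x_2) = (4.83, 0), which is not an integer point.
(x_1,x_2)=(4,0): 6·4+6·0=24≤29, 4·4+5·0=16≤20, objective 36.
(x_1,x_2)=(3,1): 6·3+6·1=24≤29, 4·3+5·1=17≤20, objective 29.
(x_1,x_2)=(3,0): 6·3+6·0=18≤29, 4·3+5·0=12≤20, objective 27.
The best lattice point is (4,0), giving 36.

36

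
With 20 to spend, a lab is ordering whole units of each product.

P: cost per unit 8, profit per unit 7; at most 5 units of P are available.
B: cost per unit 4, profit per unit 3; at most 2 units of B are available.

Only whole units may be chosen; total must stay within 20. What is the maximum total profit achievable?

This is a bounded integer knapsack.
Take 2×P and 1×B: cost 20 ≤ 20, profit 2·7 + 1·3 = 17.
No other integer combination yields more.

17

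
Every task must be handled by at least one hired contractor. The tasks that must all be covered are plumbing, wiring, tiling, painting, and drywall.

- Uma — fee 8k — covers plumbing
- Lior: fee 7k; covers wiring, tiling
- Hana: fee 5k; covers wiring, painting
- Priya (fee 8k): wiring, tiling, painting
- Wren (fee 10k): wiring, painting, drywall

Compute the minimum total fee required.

Choose Uma, Lior, and Wren: together they cover plumbing, wiring, tiling, painting, drywall — every task.
Total fee: 8 + 7 + 10 = 25.

25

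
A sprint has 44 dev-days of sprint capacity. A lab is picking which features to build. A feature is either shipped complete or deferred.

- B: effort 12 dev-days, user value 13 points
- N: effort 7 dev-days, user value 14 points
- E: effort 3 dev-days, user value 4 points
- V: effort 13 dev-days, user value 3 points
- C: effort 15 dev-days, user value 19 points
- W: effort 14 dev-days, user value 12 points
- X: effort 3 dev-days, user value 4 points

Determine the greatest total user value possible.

54

This is a 0-1 knapsack instance.
B + N + E + C + X: effort 12 + 7 + 3 + 15 + 3 = 40 ≤ 44, user value 13 + 14 + 4 + 19 + 4 = 54.
N + E + C + W + X: effort 7 + 3 + 15 + 14 + 3 = 42 ≤ 44, user value 14 + 4 + 19 + 12 + 4 = 53.
Best is B, N, E, C, and X with total user value 54.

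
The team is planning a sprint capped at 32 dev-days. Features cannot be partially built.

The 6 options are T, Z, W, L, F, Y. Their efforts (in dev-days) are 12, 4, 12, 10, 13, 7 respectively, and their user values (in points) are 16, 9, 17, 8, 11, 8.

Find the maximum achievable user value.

This is a 0-1 knapsack instance.
Allowing fractional choices, the relaxed optimum would be about 46.6, but features are indivisible.
T + W + Y: effort 12 + 12 + 7 = 31 ≤ 32, user value 16 + 17 + 8 = 41.
T + Z + W: effort 12 + 4 + 12 = 28 ≤ 32, user value 16 + 9 + 17 = 42.
Z + W + F: effort 4 + 12 + 13 = 29 ≤ 32, user value 9 + 17 + 11 = 37.
Best is T, Z, and W with total user value 42.

42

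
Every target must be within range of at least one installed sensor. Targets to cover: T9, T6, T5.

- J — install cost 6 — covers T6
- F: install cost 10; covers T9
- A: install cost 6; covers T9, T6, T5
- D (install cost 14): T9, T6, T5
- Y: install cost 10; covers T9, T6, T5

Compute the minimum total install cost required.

A alone covers T9, T6, T5 — every target.
Total install cost: 6.

6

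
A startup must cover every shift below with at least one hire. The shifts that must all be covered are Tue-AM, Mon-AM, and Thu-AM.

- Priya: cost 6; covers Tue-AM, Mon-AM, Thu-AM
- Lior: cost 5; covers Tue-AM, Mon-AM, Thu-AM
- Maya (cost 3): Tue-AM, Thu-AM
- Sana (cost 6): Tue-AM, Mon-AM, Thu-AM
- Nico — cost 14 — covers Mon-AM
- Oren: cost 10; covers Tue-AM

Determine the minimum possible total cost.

5

This is an integer covering problem.
The greedy cost-per-new-shift heuristic would pick Maya and Lior for 8, but a cheaper cover exists.
Lior alone covers Tue-AM, Mon-AM, Thu-AM — every shift.
Total cost: 5.
No cover costs less than 5.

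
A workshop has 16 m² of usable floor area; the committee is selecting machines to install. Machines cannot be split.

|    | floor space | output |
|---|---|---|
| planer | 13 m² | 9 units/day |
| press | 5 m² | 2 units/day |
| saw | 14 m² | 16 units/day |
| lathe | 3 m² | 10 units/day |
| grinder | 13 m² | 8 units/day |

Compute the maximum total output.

19

This is an integer program with binary decision variables.
Take planer and lathe: floor space 13 + 3 = 16 ≤ 16, output 9 + 10 = 19.
No other feasible combination does better.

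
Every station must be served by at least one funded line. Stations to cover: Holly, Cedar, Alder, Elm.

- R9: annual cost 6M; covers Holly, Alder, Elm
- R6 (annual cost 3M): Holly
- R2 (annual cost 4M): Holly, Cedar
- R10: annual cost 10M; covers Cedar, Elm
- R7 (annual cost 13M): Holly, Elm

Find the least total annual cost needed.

Choose R9 and R2: together they cover Holly, Cedar, Alder, Elm — every station.
Total annual cost: 6 + 4 = 10.
No cover costs less than 10.

10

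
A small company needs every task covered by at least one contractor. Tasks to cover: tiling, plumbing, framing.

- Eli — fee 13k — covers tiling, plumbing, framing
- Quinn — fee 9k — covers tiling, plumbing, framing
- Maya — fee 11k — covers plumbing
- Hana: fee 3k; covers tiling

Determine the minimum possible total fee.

Quinn alone covers tiling, plumbing, framing — every task.
Total fee: 9.
No cover costs less than 9.

9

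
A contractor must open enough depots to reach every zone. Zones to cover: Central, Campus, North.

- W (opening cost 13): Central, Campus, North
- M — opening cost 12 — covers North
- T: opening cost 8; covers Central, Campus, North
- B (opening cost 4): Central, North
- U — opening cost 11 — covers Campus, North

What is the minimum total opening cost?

8

This is an integer covering problem.
The greedy cost-per-new-zone heuristic would pick B and T for 12, but a cheaper cover exists.
T alone covers Central, Campus, North — every zone.
Total opening cost: 8.
No cover costs less than 8.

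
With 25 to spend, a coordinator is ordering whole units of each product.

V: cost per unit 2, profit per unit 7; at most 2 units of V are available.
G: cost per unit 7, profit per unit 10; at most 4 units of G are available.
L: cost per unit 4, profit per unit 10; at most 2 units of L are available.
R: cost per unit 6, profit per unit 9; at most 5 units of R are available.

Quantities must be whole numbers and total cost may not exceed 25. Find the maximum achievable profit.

V has the best ratio (7/2); taking only V gives at most 2×7 = 14 (stopped by the supply cap of 2).
Mixing does better — 2×V, 1×G, 2×L, and 1×R: cost 25 ≤ 25, profit 2·7 + 1·10 + 2·10 + 1·9 = 53.

53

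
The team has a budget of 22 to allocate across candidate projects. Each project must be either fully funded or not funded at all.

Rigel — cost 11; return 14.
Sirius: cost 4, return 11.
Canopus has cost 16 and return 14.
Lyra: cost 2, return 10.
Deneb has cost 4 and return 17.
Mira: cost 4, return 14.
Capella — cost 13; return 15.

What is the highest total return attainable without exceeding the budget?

55

Rigel + Lyra + Deneb + Mira: cost 11 + 2 + 4 + 4 = 21 ≤ 22, return 14 + 10 + 17 + 14 = 55.
Sirius + Lyra + Deneb + Mira: cost 4 + 2 + 4 + 4 = 14 ≤ 22, return 11 + 10 + 17 + 14 = 52.
Best is Rigel, Lyra, Deneb, and Mira with total return 55.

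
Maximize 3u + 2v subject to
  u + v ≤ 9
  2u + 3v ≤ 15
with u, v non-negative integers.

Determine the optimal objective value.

The continuous relaxation peaks at (7.5, 0) with value 22.50; rounding to a feasible lattice point costs some objective.
(u,v)=(7,0): 1·7+1·0=7≤9, 2·7+3·0=14≤15, objective 21.
(u,v)=(6,1): 1·6+1·1=7≤9, 2·6+3·1=15≤15, objective 20.
(u,v)=(6,0): 1·6+1·0=6≤9, 2·6+3·0=12≤15, objective 18.
Maximum is 21 at (u,v)=(7,0).

21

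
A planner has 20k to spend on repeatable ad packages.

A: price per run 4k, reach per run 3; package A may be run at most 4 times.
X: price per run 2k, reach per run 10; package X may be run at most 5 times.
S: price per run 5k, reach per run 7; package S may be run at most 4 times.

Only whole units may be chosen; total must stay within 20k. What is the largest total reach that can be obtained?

Take 5×X and 2×S: price 20 ≤ 20, reach 5·10 + 2·7 = 64.
X has the best ratio (10/2) and is taken to its limit of 5; remaining capacity is filled optimally with the others.

64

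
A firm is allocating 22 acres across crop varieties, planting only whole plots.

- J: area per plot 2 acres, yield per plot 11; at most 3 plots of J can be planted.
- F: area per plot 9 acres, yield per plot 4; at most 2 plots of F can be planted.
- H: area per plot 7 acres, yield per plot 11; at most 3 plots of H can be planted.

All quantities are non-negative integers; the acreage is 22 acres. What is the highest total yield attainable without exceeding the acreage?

55

3×J and 2×H: area 20 ≤ 22, yield 3·11 + 2·11 = 55.
3×J, 1×F, and 1×H: area 22 ≤ 22, yield 3·11 + 1·4 + 1·11 = 48.
Best is 55.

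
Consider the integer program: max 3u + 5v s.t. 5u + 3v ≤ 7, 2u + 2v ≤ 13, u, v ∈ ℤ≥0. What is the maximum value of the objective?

Relaxing integrality, the LP optimum is 11.67 at (u,v) = (0, 2.33), which is not an integer point.
(u,v)=(0,2): 5·0+3·2=6≤7, 2·0+2·2=4≤13, objective 10.
(u,v)=(0,1): 5·0+3·1=3≤7, 2·0+2·1=2≤13, objective 5.
Maximum is 10 at (u,v)=(0,2).

10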